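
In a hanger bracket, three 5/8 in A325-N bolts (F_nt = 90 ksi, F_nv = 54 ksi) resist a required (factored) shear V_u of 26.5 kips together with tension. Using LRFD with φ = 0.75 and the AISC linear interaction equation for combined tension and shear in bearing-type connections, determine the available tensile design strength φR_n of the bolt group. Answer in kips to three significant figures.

36.6 kips

A_b = π·0.625²/4 = 0.3068 in²; f_rv = 26.5 / (3 × 0.3068) = 28.79 ksi.
F'_nt = 1.3 F_nt − (F_nt / φF_nv) f_rv = 1.3·90 − (90/(0.75·54))·28.79 = 53.02 ksi, capped at F_nt → F'_nt = 53.02 ksi.
R_n = F'_nt · A_b · n = 53.02 × 0.3068 × 3 = 48.8 kips.
Design strength φR_n = 0.75 × 48.8 = 36.6 kips.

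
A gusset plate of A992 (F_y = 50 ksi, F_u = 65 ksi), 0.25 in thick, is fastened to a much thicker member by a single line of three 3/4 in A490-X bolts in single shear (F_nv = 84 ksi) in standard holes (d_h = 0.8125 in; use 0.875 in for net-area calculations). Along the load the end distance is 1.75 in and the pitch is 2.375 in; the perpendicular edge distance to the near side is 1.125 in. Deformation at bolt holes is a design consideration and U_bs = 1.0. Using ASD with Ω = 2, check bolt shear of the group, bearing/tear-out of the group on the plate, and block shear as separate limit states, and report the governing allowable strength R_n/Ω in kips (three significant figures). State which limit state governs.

26.6 kips (block shear governs)

Bolt shear: A_b = π·0.75²/4 = 0.4418 in²; R_n = 84 × 0.4418 × 3 × 1 = 111.3 kips → 111.3 / 2 = 55.7 kips.
Bearing: edge l_c = 1.344, r_n = 26.2 kips; interior l_c = 1.562, r_n = 29.25 kips; R_n = 26.2 + 2·29.25 = 84.7 kips → 42.4 kips.
Block shear: A_gv = 1.625, A_nv = 1.078, A_nt = 0.1719 in²; R_n = min(0.6F_uA_nv, 0.6F_yA_gv) + U_bs·F_u·A_nt = 53.22 kips → 26.6 kips.
Block shear governs: 26.6 kips.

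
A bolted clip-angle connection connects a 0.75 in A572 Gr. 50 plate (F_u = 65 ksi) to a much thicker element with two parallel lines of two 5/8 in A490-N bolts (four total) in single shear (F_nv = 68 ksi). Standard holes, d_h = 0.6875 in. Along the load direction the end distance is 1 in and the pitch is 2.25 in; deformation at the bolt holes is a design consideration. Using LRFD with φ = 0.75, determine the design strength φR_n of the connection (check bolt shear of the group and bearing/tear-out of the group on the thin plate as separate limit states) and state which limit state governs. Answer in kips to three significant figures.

Bolt shear: A_b = π·0.625²/4 = 0.3068 in²; R_n = 68 × 0.3068 × 4 × 1 = 83.45 kips → 0.75 × 83.45 = 62.6 kips.
Bearing (1.2 l_c t F_u ≤ 2.4 d t F_u): upper limit = 2.4·0.625·0.75·65 = 73.12 kips.
  Edge l_c = 1 − 0.6875/2 = 0.6562 → r_n = 38.39 kips; interior l_c = 2.25 − 0.6875 = 1.562 → r_n = 73.12 kips.
  R_n,bearing = 2·38.39 + 2·73.12 = 223 kips → 0.75 × 223 = 167 kips.
Bolt shear governs: 62.6 kips.

62.6 kips (bolt shear governs)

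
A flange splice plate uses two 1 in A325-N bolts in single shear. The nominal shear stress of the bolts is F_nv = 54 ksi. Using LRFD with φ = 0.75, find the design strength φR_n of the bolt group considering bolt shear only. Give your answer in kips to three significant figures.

A_b = π × 1² / 4 = 0.7854 in².
R_n = F_nv · A_b · n · n_s = 54 × 0.7854 × 2 × 1 = 84.82 kips.
Design strength φR_n = 0.75 × 84.82 = 63.6 kips.

63.6 kips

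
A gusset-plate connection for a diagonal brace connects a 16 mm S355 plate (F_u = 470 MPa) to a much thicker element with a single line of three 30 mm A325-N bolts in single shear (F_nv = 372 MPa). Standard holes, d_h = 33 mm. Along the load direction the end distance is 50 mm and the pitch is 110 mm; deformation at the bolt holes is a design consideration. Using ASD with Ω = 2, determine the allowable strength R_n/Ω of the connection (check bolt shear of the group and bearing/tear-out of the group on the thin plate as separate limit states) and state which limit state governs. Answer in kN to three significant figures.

Bolt shear: A_b = π·30²/4 = 706.9 mm²; R_n = 372 × 706.9 × 3 × 1 / 1000 = 788.9 kN → 788.9 / 2 = 394 kN.
Bearing (1.2 l_c t F_u ≤ 2.4 d t F_u): upper limit = 2.4·30·16·470 / 1000 = 541.4 kN.
  Edge l_c = 50 − 33/2 = 33.5 → r_n = 302.3 kN; interior l_c = 110 − 33 = 77 → r_n = 541.4 kN.
  R_n,bearing = 1·302.3 + 2·541.4 = 1385 kN → 1385 / 2 = 693 kN.
Bolt shear governs: 394 kN.

394 kN (bolt shear governs)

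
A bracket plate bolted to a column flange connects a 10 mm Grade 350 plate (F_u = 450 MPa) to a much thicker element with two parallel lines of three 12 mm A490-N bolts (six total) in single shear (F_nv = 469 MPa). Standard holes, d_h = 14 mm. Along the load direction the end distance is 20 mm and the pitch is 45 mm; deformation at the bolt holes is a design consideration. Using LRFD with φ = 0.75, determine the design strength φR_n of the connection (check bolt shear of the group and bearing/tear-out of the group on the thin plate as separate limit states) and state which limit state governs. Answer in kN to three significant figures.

Bolt shear: A_b = π·12²/4 = 113.1 mm²; R_n = 469 × 113.1 × 6 × 1 / 1000 = 318.3 kN → 0.75 × 318.3 = 239 kN.
Bearing (1.2 l_c t F_u ≤ 2.4 d t F_u): upper limit = 2.4·12·10·450 / 1000 = 129.6 kN.
  Edge l_c = 20 − 14/2 = 13 → r_n = 70.2 kN; interior l_c = 45 − 14 = 31 → r_n = 129.6 kN.
  R_n,bearing = 2·70.2 + 4·129.6 = 658.8 kN → 0.75 × 658.8 = 494 kN.
Bolt shear governs: 239 kN.

239 kN (bolt shear governs)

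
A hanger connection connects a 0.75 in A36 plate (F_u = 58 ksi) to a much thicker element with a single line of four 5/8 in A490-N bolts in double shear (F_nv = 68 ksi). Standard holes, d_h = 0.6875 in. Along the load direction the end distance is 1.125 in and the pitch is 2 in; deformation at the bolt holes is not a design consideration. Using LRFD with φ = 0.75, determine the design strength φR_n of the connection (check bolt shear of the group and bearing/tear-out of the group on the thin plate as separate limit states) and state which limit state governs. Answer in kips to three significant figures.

Bolt shear: A_b = π·0.625²/4 = 0.3068 in²; R_n = 68 × 0.3068 × 4 × 2 = 166.9 kips → 0.75 × 166.9 = 125 kips.
Bearing (1.5 l_c t F_u ≤ 3.0 d t F_u): upper limit = 3.0·0.625·0.75·58 = 81.56 kips.
  Edge l_c = 1.125 − 0.6875/2 = 0.7812 → r_n = 50.98 kips; interior l_c = 2 − 0.6875 = 1.312 → r_n = 81.56 kips.
  R_n,bearing = 1·50.98 + 3·81.56 = 295.7 kips → 0.75 × 295.7 = 222 kips.
Bolt shear governs: 125 kips.

125 kips (bolt shear governs)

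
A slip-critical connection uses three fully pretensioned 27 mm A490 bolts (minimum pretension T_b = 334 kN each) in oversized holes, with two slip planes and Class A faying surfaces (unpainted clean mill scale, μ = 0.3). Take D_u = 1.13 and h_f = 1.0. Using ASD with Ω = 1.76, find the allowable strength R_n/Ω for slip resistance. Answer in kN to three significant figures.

R_n = μ · D_u · h_f · T_b · n_s · n_b = 0.3 × 1.13 × 1.0 × 334 × 2 × 3 = 679.4 kN.
Allowable strength R_n/Ω = 679.4 / 1.76 = 386 kN.

386 kN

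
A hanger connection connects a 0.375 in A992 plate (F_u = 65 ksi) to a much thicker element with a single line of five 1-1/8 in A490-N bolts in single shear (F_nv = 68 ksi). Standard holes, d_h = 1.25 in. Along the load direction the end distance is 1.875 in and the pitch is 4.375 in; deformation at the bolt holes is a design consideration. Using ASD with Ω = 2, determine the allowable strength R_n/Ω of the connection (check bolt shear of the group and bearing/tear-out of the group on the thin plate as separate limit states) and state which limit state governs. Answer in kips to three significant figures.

Bolt shear: A_b = π·1.125²/4 = 0.994 in²; R_n = 68 × 0.994 × 5 × 1 = 338 kips → 338 / 2 = 169 kips.
Bearing (1.2 l_c t F_u ≤ 2.4 d t F_u): upper limit = 2.4·1.125·0.375·65 = 65.81 kips.
  Edge l_c = 1.875 − 1.25/2 = 1.25 → r_n = 36.56 kips; interior l_c = 4.375 − 1.25 = 3.125 → r_n = 65.81 kips.
  R_n,bearing = 1·36.56 + 4·65.81 = 299.8 kips → 299.8 / 2 = 150 kips.
Bearing governs: 150 kips.

150 kips (bearing governs)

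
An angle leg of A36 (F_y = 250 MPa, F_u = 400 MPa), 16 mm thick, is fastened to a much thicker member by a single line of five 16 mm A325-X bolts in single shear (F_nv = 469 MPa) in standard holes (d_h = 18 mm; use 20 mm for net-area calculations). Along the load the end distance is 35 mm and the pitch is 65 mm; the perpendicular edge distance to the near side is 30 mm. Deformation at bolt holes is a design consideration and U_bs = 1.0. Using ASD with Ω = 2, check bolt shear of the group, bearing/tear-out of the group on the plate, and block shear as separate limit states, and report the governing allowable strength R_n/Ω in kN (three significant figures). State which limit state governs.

Bolt shear: A_b = π·16²/4 = 201.1 mm²; R_n = 469 × 201.1 × 5 × 1 / 1000 = 471.5 kN → 471.5 / 2 = 236 kN.
Bearing: edge l_c = 26, r_n = 199.7 kN; interior l_c = 47, r_n = 245.8 kN; R_n = 199.7 + 4·245.8 = 1183 kN → 591 kN.
Block shear: A_gv = 4720, A_nv = 3280, A_nt = 320 mm²; R_n = min(0.6F_uA_nv, 0.6F_yA_gv) + U_bs·F_u·A_nt = 836 kN → 418 kN.
Bolt shear governs: 236 kN.

236 kN (bolt shear governs)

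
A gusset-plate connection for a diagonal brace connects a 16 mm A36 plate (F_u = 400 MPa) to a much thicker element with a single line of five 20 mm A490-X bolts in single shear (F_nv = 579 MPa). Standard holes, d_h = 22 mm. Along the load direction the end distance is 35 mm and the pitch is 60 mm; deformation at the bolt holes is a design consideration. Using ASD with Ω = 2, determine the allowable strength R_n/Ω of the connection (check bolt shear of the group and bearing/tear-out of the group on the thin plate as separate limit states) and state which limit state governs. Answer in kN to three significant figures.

455 kN (bolt shear governs)

Bolt shear: A_b = π·20²/4 = 314.2 mm²; R_n = 579 × 314.2 × 5 × 1 / 1000 = 909.5 kN → 909.5 / 2 = 455 kN.
Bearing (1.2 l_c t F_u ≤ 2.4 d t F_u): upper limit = 2.4·20·16·400 / 1000 = 307.2 kN.
  Edge l_c = 35 − 22/2 = 24 → r_n = 184.3 kN; interior l_c = 60 − 22 = 38 → r_n = 291.8 kN.
  R_n,bearing = 1·184.3 + 4·291.8 = 1352 kN → 1352 / 2 = 676 kN.
Bolt shear governs: 455 kN.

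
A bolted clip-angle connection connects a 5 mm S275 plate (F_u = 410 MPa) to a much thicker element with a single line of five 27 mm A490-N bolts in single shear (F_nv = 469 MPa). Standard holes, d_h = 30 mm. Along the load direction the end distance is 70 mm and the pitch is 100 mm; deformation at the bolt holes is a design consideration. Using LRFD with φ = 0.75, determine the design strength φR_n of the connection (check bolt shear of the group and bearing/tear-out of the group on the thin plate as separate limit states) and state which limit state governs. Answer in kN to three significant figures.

Bolt shear: A_b = π·27²/4 = 572.6 mm²; R_n = 469 × 572.6 × 5 × 1 / 1000 = 1343 kN → 0.75 × 1343 = 1010 kN.
Bearing (1.2 l_c t F_u ≤ 2.4 d t F_u): upper limit = 2.4·27·5·410 / 1000 = 132.8 kN.
  Edge l_c = 70 − 30/2 = 55 → r_n = 132.8 kN; interior l_c = 100 − 30 = 70 → r_n = 132.8 kN.
  R_n,bearing = 1·132.8 + 4·132.8 = 664.2 kN → 0.75 × 664.2 = 498 kN.
Bearing governs: 498 kN.

498 kN (bearing governs)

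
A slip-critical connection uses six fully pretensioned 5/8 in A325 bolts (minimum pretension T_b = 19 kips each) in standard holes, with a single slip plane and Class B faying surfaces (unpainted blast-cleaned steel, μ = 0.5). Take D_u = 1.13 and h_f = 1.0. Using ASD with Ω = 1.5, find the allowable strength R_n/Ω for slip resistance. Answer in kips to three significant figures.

42.9 kips

R_n = μ · D_u · h_f · T_b · n_s · n_b = 0.5 × 1.13 × 1.0 × 19 × 1 × 6 = 64.41 kips.
Allowable strength R_n/Ω = 64.41 / 1.5 = 42.9 kips.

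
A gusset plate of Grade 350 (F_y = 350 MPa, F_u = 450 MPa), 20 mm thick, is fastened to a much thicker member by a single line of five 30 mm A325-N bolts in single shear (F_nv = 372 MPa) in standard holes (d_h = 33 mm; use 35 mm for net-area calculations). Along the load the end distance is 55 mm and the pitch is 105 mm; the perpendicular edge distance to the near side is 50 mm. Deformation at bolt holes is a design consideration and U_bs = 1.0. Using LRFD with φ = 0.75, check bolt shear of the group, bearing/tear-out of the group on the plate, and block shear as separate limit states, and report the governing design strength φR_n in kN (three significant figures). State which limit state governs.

986 kN (bolt shear governs)

Bolt shear: A_b = π·30²/4 = 706.9 mm²; R_n = 372 × 706.9 × 5 × 1 / 1000 = 1315 kN → 0.75 × 1315 = 986 kN.
Bearing: edge l_c = 38.5, r_n = 415.8 kN; interior l_c = 72, r_n = 648 kN; R_n = 415.8 + 4·648 = 3008 kN → 2260 kN.
Block shear: A_gv = 9500, A_nv = 6350, A_nt = 650 mm²; R_n = min(0.6F_uA_nv, 0.6F_yA_gv) + U_bs·F_u·A_nt = 2007 kN → 1510 kN.
Bolt shear governs: 986 kN.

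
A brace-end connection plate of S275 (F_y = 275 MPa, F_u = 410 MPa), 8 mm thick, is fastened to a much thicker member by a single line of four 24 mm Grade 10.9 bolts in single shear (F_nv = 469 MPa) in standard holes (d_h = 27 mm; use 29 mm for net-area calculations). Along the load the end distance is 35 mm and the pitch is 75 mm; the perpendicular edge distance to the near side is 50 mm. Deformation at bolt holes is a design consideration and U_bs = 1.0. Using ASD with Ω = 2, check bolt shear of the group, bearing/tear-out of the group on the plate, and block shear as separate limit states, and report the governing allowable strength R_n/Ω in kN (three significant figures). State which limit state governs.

Bolt shear: A_b = π·24²/4 = 452.4 mm²; R_n = 469 × 452.4 × 4 × 1 / 1000 = 848.7 kN → 848.7 / 2 = 424 kN.
Bearing: edge l_c = 21.5, r_n = 84.62 kN; interior l_c = 48, r_n = 188.9 kN; R_n = 84.62 + 3·188.9 = 651.4 kN → 326 kN.
Block shear: A_gv = 2080, A_nv = 1268, A_nt = 284 mm²; R_n = min(0.6F_uA_nv, 0.6F_yA_gv) + U_bs·F_u·A_nt = 428.4 kN → 214 kN.
Block shear governs: 214 kN.

214 kN (block shear governs)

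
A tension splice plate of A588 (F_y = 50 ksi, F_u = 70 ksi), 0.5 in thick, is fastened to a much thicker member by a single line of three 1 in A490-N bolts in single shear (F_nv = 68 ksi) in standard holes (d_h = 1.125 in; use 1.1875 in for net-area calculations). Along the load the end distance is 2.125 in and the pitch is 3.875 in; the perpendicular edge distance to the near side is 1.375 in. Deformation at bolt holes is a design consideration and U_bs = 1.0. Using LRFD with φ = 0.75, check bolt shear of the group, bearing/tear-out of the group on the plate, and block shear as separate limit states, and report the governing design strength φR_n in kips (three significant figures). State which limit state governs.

120 kips (bolt shear governs)

Bolt shear: A_b = π·1²/4 = 0.7854 in²; R_n = 68 × 0.7854 × 3 × 1 = 160.2 kips → 0.75 × 160.2 = 120 kips.
Bearing: edge l_c = 1.562, r_n = 65.62 kips; interior l_c = 2.75, r_n = 84 kips; R_n = 65.62 + 2·84 = 233.6 kips → 175 kips.
Block shear: A_gv = 4.938, A_nv = 3.453, A_nt = 0.3906 in²; R_n = min(0.6F_uA_nv, 0.6F_yA_gv) + U_bs·F_u·A_nt = 172.4 kips → 129 kips.
Bolt shear governs: 120 kips.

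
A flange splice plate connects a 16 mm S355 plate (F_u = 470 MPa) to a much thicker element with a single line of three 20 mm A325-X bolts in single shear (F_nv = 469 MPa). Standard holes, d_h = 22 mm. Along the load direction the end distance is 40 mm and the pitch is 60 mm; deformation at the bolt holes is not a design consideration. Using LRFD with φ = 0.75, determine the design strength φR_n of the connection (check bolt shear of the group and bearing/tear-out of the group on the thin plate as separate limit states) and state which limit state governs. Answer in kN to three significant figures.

Bolt shear: A_b = π·20²/4 = 314.2 mm²; R_n = 469 × 314.2 × 3 × 1 / 1000 = 442 kN → 0.75 × 442 = 332 kN.
Bearing (1.5 l_c t F_u ≤ 3.0 d t F_u): upper limit = 3.0·20·16·470 / 1000 = 451.2 kN.
  Edge l_c = 40 − 22/2 = 29 → r_n = 327.1 kN; interior l_c = 60 − 22 = 38 → r_n = 428.6 kN.
  R_n,bearing = 1·327.1 + 2·428.6 = 1184 kN → 0.75 × 1184 = 888 kN.
Bolt shear governs: 332 kN.

332 kN (bolt shear governs)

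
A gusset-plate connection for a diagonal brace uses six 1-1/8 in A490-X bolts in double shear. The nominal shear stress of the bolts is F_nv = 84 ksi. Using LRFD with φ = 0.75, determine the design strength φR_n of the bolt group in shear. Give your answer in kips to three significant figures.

A_b = π × 1.125² / 4 = 0.994 in².
R_n = F_nv · A_b · n · n_s = 84 × 0.994 × 6 × 2 = 1002 kips.
Design strength φR_n = 0.75 × 1002 = 751 kips.

751 kips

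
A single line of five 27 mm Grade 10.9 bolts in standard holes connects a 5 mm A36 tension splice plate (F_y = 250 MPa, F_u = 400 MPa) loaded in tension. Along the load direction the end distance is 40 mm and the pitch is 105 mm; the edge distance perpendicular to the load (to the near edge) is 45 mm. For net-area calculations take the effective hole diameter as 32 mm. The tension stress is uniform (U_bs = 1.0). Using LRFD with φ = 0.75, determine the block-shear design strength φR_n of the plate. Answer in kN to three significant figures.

302 kN

Shear plane L_v = 40 + 4·105 = 460 mm; A_gv = 460 × 5 = 2300 mm².
A_nv = (460 − 4.5·32) × 5 = 1580 mm².
A_nt = (45 − 0.5·32) × 5 = 145 mm².
0.6 F_u A_nv = 379.2 kN; 0.6 F_y A_gv = 345 kN → shear yielding governs the shear term.
R_n = 345 + 1.0 × 400 × 145 / 1000 = 403 kN.
Design strength φR_n = 0.75 × 403 = 302 kN.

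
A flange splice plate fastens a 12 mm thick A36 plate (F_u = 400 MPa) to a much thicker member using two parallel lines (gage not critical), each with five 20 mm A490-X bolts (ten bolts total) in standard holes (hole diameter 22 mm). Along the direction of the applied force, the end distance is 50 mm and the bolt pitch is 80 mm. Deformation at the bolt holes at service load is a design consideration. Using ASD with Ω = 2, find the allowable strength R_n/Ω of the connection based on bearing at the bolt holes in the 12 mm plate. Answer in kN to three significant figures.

Per bolt r_n = 1.2 l_c t F_u ≤ 2.4 d t F_u; upper limit = 2.4 × 20 × 12 × 400 / 1000 = 230.4 kN.
Edge bolt: l_c = 50 − 22/2 = 39 mm → 1.2 × 39 × 12 × 400 / 1000 = 224.6 → r_n = 224.6 kN.
Interior bolts: l_c = 80 − 22 = 58 mm → 1.2 × 58 × 12 × 400 / 1000 = 334.1 → r_n = 230.4 kN.
R_n = 2 × 224.6 + 8 × 230.4 = 2292 kN.
Allowable strength R_n/Ω = 2292 / 2 = 1150 kN.

1150 kN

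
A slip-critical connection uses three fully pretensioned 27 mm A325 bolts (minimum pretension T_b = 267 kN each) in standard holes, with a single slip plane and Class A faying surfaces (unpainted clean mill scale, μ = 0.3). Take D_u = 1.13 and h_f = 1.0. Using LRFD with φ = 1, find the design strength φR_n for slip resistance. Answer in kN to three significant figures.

R_n = μ · D_u · h_f · T_b · n_s · n_b = 0.3 × 1.13 × 1.0 × 267 × 1 × 3 = 271.5 kN.
Design strength φR_n = 1 × 271.5 = 272 kN.

272 kN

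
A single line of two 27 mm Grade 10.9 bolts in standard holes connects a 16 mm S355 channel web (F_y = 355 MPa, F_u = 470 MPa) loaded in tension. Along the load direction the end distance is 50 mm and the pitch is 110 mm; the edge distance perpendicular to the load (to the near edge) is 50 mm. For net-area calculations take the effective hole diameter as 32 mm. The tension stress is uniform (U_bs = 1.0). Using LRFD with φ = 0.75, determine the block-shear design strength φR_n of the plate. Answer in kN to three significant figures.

571 kN

Shear plane L_v = 50 + 1·110 = 160 mm; A_gv = 160 × 16 = 2560 mm².
A_nv = (160 − 1.5·32) × 16 = 1792 mm².
A_nt = (50 − 0.5·32) × 16 = 544 mm².
0.6 F_u A_nv = 505.3 kN; 0.6 F_y A_gv = 545.3 kN → shear rupture governs the shear term.
R_n = 505.3 + 1.0 × 470 × 544 / 1000 = 761 kN.
Design strength φR_n = 0.75 × 761 = 571 kN.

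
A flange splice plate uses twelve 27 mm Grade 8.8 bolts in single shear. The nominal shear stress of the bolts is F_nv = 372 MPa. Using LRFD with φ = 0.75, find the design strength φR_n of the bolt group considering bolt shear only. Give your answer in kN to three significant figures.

1920 kN

A_b = π × 27² / 4 = 572.6 mm².
R_n = F_nv · A_b · n · n_s = 372 × 572.6 × 12 × 1 / 1000 = 2556 kN.
Design strength φR_n = 0.75 × 2556 = 1920 kN.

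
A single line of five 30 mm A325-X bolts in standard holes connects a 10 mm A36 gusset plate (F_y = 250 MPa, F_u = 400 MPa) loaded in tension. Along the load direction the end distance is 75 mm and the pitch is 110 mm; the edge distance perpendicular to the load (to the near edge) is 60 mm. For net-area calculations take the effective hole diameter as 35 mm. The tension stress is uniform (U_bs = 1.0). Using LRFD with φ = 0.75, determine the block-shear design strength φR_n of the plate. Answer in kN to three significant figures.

Shear plane L_v = 75 + 4·110 = 515 mm; A_gv = 515 × 10 = 5150 mm².
A_nv = (515 − 4.5·35) × 10 = 3575 mm².
A_nt = (60 − 0.5·35) × 10 = 425 mm².
0.6 F_u A_nv = 858 kN; 0.6 F_y A_gv = 772.5 kN → shear yielding governs the shear term.
R_n = 772.5 + 1.0 × 400 × 425 / 1000 = 942.5 kN.
Design strength φR_n = 0.75 × 942.5 = 707 kN.

707 kN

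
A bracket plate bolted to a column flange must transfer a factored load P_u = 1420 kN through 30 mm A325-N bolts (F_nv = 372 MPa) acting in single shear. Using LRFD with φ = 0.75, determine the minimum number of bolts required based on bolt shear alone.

A_b = π·30²/4 = 706.9 mm².
Per-bolt design strength φR_n = 0.75 × 372 × 706.9 × 1 / 1000 = 197.2 kN.
n ≥ 1420 / 197.2 = 7.2 → use 8 bolts.

8 bolts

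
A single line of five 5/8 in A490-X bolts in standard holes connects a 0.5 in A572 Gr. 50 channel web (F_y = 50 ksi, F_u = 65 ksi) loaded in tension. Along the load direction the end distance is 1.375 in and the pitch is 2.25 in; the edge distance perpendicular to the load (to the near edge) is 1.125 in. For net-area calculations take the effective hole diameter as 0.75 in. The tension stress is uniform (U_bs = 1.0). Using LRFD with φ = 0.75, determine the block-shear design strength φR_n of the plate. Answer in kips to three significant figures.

Shear plane L_v = 1.375 + 4·2.25 = 10.38 in; A_gv = 10.38 × 0.5 = 5.188 in².
A_nv = (10.38 − 4.5·0.75) × 0.5 = 3.5 in².
A_nt = (1.125 − 0.5·0.75) × 0.5 = 0.375 in².
0.6 F_u A_nv = 136.5 kips; 0.6 F_y A_gv = 155.6 kips → shear rupture governs the shear term.
R_n = 136.5 + 1.0 × 65 × 0.375 = 160.9 kips.
Design strength φR_n = 0.75 × 160.9 = 121 kips.

121 kips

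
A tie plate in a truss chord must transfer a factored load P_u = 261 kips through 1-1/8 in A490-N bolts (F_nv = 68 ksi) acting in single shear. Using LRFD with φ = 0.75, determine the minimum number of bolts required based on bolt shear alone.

A_b = π·1.125²/4 = 0.994 in².
Per-bolt design strength φR_n = 0.75 × 68 × 0.994 × 1 = 50.69 kips.
n ≥ 261 / 50.69 = 5.148 → use 6 bolts.

6 bolts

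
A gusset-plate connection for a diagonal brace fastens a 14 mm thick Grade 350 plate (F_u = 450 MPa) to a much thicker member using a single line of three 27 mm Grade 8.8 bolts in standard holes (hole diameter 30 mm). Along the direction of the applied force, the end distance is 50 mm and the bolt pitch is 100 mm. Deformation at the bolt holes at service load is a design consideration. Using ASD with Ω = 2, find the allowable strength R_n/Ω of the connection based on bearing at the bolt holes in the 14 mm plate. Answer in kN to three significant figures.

Per bolt r_n = 1.2 l_c t F_u ≤ 2.4 d t F_u; upper limit = 2.4 × 27 × 14 × 450 / 1000 = 408.2 kN.
Edge bolt: l_c = 50 − 30/2 = 35 mm → 1.2 × 35 × 14 × 450 / 1000 = 264.6 → r_n = 264.6 kN.
Interior bolts: l_c = 100 − 30 = 70 mm → 1.2 × 70 × 14 × 450 / 1000 = 529.2 → r_n = 408.2 kN.
R_n = 1 × 264.6 + 2 × 408.2 = 1081 kN.
Allowable strength R_n/Ω = 1081 / 2 = 541 kN.

541 kN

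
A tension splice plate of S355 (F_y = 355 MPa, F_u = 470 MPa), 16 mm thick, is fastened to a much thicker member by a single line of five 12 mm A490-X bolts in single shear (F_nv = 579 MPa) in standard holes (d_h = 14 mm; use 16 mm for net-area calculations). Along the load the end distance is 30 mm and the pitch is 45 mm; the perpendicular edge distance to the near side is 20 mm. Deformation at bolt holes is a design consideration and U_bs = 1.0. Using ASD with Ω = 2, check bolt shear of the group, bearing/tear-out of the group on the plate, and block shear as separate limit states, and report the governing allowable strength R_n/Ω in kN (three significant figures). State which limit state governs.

164 kN (bolt shear governs)

Bolt shear: A_b = π·12²/4 = 113.1 mm²; R_n = 579 × 113.1 × 5 × 1 / 1000 = 327.4 kN → 327.4 / 2 = 164 kN.
Bearing: edge l_c = 23, r_n = 207.6 kN; interior l_c = 31, r_n = 216.6 kN; R_n = 207.6 + 4·216.6 = 1074 kN → 537 kN.
Block shear: A_gv = 3360, A_nv = 2208, A_nt = 192 mm²; R_n = min(0.6F_uA_nv, 0.6F_yA_gv) + U_bs·F_u·A_nt = 712.9 kN → 356 kN.
Bolt shear governs: 164 kN.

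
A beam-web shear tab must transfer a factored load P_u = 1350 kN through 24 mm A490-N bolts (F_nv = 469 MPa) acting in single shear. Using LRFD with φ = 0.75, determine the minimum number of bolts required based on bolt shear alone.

9 bolts

A_b = π·24²/4 = 452.4 mm².
Per-bolt design strength φR_n = 0.75 × 469 × 452.4 × 1 / 1000 = 159.1 kN.
n ≥ 1350 / 159.1 = 8.484 → use 9 bolts.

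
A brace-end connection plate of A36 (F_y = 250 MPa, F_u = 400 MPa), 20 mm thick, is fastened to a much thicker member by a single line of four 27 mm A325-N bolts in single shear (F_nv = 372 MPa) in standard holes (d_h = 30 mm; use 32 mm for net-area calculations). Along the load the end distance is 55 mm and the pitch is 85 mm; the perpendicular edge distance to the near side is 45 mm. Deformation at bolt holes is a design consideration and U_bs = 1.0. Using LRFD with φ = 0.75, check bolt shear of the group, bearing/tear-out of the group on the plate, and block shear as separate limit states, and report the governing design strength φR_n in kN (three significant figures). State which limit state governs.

Bolt shear: A_b = π·27²/4 = 572.6 mm²; R_n = 372 × 572.6 × 4 × 1 / 1000 = 852 kN → 0.75 × 852 = 639 kN.
Bearing: edge l_c = 40, r_n = 384 kN; interior l_c = 55, r_n = 518.4 kN; R_n = 384 + 3·518.4 = 1939 kN → 1450 kN.
Block shear: A_gv = 6200, A_nv = 3960, A_nt = 580 mm²; R_n = min(0.6F_uA_nv, 0.6F_yA_gv) + U_bs·F_u·A_nt = 1162 kN → 872 kN.
Bolt shear governs: 639 kN.

639 kN (bolt shear governs)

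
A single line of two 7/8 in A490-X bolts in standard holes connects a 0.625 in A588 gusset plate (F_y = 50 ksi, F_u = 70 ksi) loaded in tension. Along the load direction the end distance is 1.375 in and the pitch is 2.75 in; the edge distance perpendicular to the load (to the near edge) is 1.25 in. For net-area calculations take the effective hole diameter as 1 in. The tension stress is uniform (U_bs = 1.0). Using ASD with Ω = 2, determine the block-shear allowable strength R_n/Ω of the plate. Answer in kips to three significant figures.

Shear plane L_v = 1.375 + 1·2.75 = 4.125 in; A_gv = 4.125 × 0.625 = 2.578 in².
A_nv = (4.125 − 1.5·1) × 0.625 = 1.641 in².
A_nt = (1.25 − 0.5·1) × 0.625 = 0.4688 in².
0.6 F_u A_nv = 68.91 kips; 0.6 F_y A_gv = 77.34 kips → shear rupture governs the shear term.
R_n = 68.91 + 1.0 × 70 × 0.4688 = 101.7 kips.
Allowable strength R_n/Ω = 101.7 / 2 = 50.9 kips.

50.9 kips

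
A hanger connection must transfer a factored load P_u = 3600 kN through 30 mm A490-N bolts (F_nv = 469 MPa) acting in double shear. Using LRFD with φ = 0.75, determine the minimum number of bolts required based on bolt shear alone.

A_b = π·30²/4 = 706.9 mm².
Per-bolt design strength φR_n = 0.75 × 469 × 706.9 × 2 / 1000 = 497.3 kN.
n ≥ 3600 / 497.3 = 7.239 → use 8 bolts.

8 bolts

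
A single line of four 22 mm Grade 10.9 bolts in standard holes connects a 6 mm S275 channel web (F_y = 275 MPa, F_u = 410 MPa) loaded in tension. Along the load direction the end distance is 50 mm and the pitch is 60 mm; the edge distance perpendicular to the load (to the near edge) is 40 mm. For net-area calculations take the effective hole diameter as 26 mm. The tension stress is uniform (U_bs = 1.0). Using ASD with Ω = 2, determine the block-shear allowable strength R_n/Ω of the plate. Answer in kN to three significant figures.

136 kN

Shear plane L_v = 50 + 3·60 = 230 mm; A_gv = 230 × 6 = 1380 mm².
A_nv = (230 − 3.5·26) × 6 = 834 mm².
A_nt = (40 − 0.5·26) × 6 = 162 mm².
0.6 F_u A_nv = 205.2 kN; 0.6 F_y A_gv = 227.7 kN → shear rupture governs the shear term.
R_n = 205.2 + 1.0 × 410 × 162 / 1000 = 271.6 kN.
Allowable strength R_n/Ω = 271.6 / 2 = 136 kN.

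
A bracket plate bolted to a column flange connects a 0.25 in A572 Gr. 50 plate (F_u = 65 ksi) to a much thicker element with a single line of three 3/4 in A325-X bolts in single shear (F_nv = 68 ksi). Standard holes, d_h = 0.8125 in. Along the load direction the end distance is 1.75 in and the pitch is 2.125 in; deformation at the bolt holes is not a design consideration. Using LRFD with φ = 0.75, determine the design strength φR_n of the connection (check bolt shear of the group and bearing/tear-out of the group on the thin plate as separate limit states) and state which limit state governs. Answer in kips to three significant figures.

67.6 kips (bolt shear governs)

Bolt shear: A_b = π·0.75²/4 = 0.4418 in²; R_n = 68 × 0.4418 × 3 × 1 = 90.12 kips → 0.75 × 90.12 = 67.6 kips.
Bearing (1.5 l_c t F_u ≤ 3.0 d t F_u): upper limit = 3.0·0.75·0.25·65 = 36.56 kips.
  Edge l_c = 1.75 − 0.8125/2 = 1.344 → r_n = 32.75 kips; interior l_c = 2.125 − 0.8125 = 1.312 → r_n = 31.99 kips.
  R_n,bearing = 1·32.75 + 2·31.99 = 96.74 kips → 0.75 × 96.74 = 72.6 kips.
Bolt shear governs: 67.6 kips.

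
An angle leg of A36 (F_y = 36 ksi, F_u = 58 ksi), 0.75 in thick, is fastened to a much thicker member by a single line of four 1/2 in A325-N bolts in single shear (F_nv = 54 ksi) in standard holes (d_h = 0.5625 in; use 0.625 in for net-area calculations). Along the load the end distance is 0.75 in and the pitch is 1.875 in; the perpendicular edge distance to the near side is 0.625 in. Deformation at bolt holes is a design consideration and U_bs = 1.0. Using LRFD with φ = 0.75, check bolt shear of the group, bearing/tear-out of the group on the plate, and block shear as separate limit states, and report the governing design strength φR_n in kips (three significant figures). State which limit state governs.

Bolt shear: A_b = π·0.5²/4 = 0.1963 in²; R_n = 54 × 0.1963 × 4 × 1 = 42.41 kips → 0.75 × 42.41 = 31.8 kips.
Bearing: edge l_c = 0.4688, r_n = 24.47 kips; interior l_c = 1.312, r_n = 52.2 kips; R_n = 24.47 + 3·52.2 = 181.1 kips → 136 kips.
Block shear: A_gv = 4.781, A_nv = 3.141, A_nt = 0.2344 in²; R_n = min(0.6F_uA_nv, 0.6F_yA_gv) + U_bs·F_u·A_nt = 116.9 kips → 87.7 kips.
Bolt shear governs: 31.8 kips.

31.8 kips (bolt shear governs)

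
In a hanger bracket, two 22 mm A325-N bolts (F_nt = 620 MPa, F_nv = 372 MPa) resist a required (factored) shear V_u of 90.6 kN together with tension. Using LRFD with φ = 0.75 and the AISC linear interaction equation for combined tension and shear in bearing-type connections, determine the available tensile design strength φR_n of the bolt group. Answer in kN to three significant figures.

309 kN

A_b = π·22²/4 = 380.1 mm²; f_rv = 90.6 × 1000 / (2 × 380.1) = 119.2 MPa.
F'_nt = 1.3 F_nt − (F_nt / φF_nv) f_rv = 1.3·620 − (620/(0.75·372))·119.2 = 541.2 MPa, capped at F_nt → F'_nt = 541.2 MPa.
R_n = F'_nt · A_b · n = 541.2 × 380.1 × 2 / 1000 = 411.4 kN.
Design strength φR_n = 0.75 × 411.4 = 309 kN.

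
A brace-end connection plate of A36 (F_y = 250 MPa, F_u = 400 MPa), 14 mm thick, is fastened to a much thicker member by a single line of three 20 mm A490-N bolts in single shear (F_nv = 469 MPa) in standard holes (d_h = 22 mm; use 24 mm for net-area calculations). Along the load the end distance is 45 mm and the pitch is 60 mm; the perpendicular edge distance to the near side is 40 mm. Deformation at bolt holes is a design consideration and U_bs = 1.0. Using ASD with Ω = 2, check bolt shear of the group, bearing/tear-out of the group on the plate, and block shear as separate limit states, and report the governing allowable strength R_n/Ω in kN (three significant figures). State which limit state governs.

Bolt shear: A_b = π·20²/4 = 314.2 mm²; R_n = 469 × 314.2 × 3 × 1 / 1000 = 442 kN → 442 / 2 = 221 kN.
Bearing: edge l_c = 34, r_n = 228.5 kN; interior l_c = 38, r_n = 255.4 kN; R_n = 228.5 + 2·255.4 = 739.2 kN → 370 kN.
Block shear: A_gv = 2310, A_nv = 1470, A_nt = 392 mm²; R_n = min(0.6F_uA_nv, 0.6F_yA_gv) + U_bs·F_u·A_nt = 503.3 kN → 252 kN.
Bolt shear governs: 221 kN.

221 kN (bolt shear governs)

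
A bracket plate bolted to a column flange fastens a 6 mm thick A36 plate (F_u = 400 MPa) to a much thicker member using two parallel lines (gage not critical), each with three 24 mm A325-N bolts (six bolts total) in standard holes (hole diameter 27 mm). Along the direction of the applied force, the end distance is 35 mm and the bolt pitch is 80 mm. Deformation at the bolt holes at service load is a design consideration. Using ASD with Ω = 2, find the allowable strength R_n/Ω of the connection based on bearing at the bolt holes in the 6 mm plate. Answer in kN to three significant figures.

Per bolt r_n = 1.2 l_c t F_u ≤ 2.4 d t F_u; upper limit = 2.4 × 24 × 6 × 400 / 1000 = 138.2 kN.
Edge bolt: l_c = 35 − 27/2 = 21.5 mm → 1.2 × 21.5 × 6 × 400 / 1000 = 61.92 → r_n = 61.92 kN.
Interior bolts: l_c = 80 − 27 = 53 mm → 1.2 × 53 × 6 × 400 / 1000 = 152.6 → r_n = 138.2 kN.
R_n = 2 × 61.92 + 4 × 138.2 = 676.8 kN.
Allowable strength R_n/Ω = 676.8 / 2 = 338 kN.

338 kN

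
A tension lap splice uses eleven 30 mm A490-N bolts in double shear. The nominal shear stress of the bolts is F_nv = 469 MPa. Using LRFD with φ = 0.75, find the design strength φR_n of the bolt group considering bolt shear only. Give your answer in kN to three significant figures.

A_b = π × 30² / 4 = 706.9 mm².
R_n = F_nv · A_b · n · n_s = 469 × 706.9 × 11 × 2 / 1000 = 7293 kN.
Design strength φR_n = 0.75 × 7293 = 5470 kN.

5470 kN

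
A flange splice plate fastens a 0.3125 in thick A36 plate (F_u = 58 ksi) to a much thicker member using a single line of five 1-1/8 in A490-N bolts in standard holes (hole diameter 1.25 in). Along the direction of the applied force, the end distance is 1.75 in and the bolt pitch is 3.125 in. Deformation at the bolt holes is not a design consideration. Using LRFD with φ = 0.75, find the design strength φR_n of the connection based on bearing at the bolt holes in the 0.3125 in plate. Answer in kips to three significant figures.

Per bolt r_n = 1.5 l_c t F_u ≤ 3.0 d t F_u; upper limit = 3.0 × 1.125 × 0.3125 × 58 = 61.17 kips.
Edge bolt: l_c = 1.75 − 1.25/2 = 1.125 in → 1.5 × 1.125 × 0.3125 × 58 = 30.59 → r_n = 30.59 kips.
Interior bolts: l_c = 3.125 − 1.25 = 1.875 in → 1.5 × 1.875 × 0.3125 × 58 = 50.98 → r_n = 50.98 kips.
R_n = 1 × 30.59 + 4 × 50.98 = 234.5 kips.
Design strength φR_n = 0.75 × 234.5 = 176 kips.

176 kips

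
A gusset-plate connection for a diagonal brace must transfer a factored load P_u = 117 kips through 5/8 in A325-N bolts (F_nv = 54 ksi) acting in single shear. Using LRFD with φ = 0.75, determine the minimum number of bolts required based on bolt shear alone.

10 bolts

A_b = π·0.625²/4 = 0.3068 in².
Per-bolt design strength φR_n = 0.75 × 54 × 0.3068 × 1 = 12.43 kips.
n ≥ 117 / 12.43 = 9.416 → use 10 bolts.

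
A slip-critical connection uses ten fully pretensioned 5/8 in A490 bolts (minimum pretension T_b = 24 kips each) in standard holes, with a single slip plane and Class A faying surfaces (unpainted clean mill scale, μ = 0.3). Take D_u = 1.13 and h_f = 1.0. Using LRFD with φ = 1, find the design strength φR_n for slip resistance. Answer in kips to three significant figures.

81.4 kips

R_n = μ · D_u · h_f · T_b · n_s · n_b = 0.3 × 1.13 × 1.0 × 24 × 1 × 10 = 81.36 kips.
Design strength φR_n = 1 × 81.36 = 81.4 kips.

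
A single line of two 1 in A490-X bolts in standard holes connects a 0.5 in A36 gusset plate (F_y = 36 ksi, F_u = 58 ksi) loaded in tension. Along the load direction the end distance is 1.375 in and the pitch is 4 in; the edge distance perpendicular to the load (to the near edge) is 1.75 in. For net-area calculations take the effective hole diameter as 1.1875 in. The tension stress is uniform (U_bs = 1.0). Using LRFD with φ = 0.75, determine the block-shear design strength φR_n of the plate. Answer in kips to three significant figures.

Shear plane L_v = 1.375 + 1·4 = 5.375 in; A_gv = 5.375 × 0.5 = 2.688 in².
A_nv = (5.375 − 1.5·1.1875) × 0.5 = 1.797 in².
A_nt = (1.75 − 0.5·1.1875) × 0.5 = 0.5781 in².
0.6 F_u A_nv = 62.53 kips; 0.6 F_y A_gv = 58.05 kips → shear yielding governs the shear term.
R_n = 58.05 + 1.0 × 58 × 0.5781 = 91.58 kips.
Design strength φR_n = 0.75 × 91.58 = 68.7 kips.

68.7 kips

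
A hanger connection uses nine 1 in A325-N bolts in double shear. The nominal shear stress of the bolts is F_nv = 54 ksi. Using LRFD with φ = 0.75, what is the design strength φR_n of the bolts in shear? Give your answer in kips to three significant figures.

A_b = π × 1² / 4 = 0.7854 in².
R_n = F_nv · A_b · n · n_s = 54 × 0.7854 × 9 × 2 = 763.4 kips.
Design strength φR_n = 0.75 × 763.4 = 573 kips.

573 kips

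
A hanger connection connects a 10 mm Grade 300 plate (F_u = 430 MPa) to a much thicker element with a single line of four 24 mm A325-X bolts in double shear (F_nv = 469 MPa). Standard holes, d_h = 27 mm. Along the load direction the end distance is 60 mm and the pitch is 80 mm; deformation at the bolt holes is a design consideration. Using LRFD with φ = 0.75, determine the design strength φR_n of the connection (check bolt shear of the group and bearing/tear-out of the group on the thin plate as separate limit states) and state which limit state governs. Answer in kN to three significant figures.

737 kN (bearing governs)

Bolt shear: A_b = π·24²/4 = 452.4 mm²; R_n = 469 × 452.4 × 4 × 2 / 1000 = 1697 kN → 0.75 × 1697 = 1270 kN.
Bearing (1.2 l_c t F_u ≤ 2.4 d t F_u): upper limit = 2.4·24·10·430 / 1000 = 247.7 kN.
  Edge l_c = 60 − 27/2 = 46.5 → r_n = 239.9 kN; interior l_c = 80 − 27 = 53 → r_n = 247.7 kN.
  R_n,bearing = 1·239.9 + 3·247.7 = 983 kN → 0.75 × 983 = 737 kN.
Bearing governs: 737 kN.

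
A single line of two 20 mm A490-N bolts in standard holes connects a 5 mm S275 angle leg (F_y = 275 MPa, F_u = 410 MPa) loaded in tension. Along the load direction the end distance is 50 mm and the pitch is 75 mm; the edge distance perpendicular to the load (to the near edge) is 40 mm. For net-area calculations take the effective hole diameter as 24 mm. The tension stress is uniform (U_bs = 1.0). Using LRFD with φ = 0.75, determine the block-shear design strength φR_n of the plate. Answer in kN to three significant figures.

120 kN

Shear plane L_v = 50 + 1·75 = 125 mm; A_gv = 125 × 5 = 625 mm².
A_nv = (125 − 1.5·24) × 5 = 445 mm².
A_nt = (40 − 0.5·24) × 5 = 140 mm².
0.6 F_u A_nv = 109.5 kN; 0.6 F_y A_gv = 103.1 kN → shear yielding governs the shear term.
R_n = 103.1 + 1.0 × 410 × 140 / 1000 = 160.5 kN.
Design strength φR_n = 0.75 × 160.5 = 120 kN.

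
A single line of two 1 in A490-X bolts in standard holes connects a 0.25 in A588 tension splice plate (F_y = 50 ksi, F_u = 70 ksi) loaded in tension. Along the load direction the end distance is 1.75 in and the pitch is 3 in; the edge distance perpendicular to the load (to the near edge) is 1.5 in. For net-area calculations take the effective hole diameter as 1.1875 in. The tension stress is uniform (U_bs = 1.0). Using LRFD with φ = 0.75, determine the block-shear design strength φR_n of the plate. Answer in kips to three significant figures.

Shear plane L_v = 1.75 + 1·3 = 4.75 in; A_gv = 4.75 × 0.25 = 1.188 in².
A_nv = (4.75 − 1.5·1.1875) × 0.25 = 0.7422 in².
A_nt = (1.5 − 0.5·1.1875) × 0.25 = 0.2266 in².
0.6 F_u A_nv = 31.17 kips; 0.6 F_y A_gv = 35.62 kips → shear rupture governs the shear term.
R_n = 31.17 + 1.0 × 70 × 0.2266 = 47.03 kips.
Design strength φR_n = 0.75 × 47.03 = 35.3 kips.

35.3 kips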